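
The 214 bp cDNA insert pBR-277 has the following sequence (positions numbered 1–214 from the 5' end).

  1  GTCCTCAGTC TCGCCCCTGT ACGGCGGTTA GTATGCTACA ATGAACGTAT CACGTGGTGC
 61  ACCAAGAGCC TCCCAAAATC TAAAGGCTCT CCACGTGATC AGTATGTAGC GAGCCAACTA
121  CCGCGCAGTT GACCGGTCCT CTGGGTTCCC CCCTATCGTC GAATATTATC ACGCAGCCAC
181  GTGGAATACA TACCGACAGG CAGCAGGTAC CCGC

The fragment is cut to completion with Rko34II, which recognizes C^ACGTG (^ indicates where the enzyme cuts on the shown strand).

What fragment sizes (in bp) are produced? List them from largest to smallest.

86, 51, 41, 36 bp

Rko34II sites (CACGTG) start at positions 51, 92, 178.
Rko34II cuts after the first base of each site, so after positions 51, 92, 178.
Linear molecule, 3 cuts → 4 fragments:
  1–51 → 51 bp
  52–92 → 41 bp
  93–178 → 86 bp
  179–214 → 36 bp
Sorted largest to smallest: 86, 51, 41, 36 bp.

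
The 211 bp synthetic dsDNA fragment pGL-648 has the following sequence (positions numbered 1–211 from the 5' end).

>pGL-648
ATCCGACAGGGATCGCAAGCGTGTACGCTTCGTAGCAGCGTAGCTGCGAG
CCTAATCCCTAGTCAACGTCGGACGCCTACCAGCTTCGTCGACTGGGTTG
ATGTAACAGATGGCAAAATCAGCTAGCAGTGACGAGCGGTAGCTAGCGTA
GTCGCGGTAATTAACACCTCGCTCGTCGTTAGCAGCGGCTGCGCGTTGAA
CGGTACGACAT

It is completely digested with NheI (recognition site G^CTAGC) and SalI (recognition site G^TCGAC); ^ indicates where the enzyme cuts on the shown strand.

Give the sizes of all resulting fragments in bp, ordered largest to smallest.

NheI sites (GCTAGC) start at positions 122, 142.
NheI cuts after the first base of each site, so after positions 122, 142.
The SalI site (GTCGAC) starts at position 88.
SalI cuts after the first base of each site, so after position 88.
Combined cut positions: 88, 122, 142.
Linear molecule, 3 cuts → 4 fragments:
  1–88 → 88 bp
  89–122 → 34 bp
  123–142 → 20 bp
  143–211 → 69 bp
Sorted largest to smallest: 88, 69, 34, 20 bp.

88, 69, 34, 20 bp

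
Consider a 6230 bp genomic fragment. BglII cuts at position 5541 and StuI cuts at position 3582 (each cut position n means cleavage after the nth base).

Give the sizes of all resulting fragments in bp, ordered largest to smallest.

Combined cut positions (sorted): 3582, 5541.
Linear molecule, 2 cuts → 3 fragments:
  3582 − 0 = 3582 bp
  5541 − 3582 = 1959 bp
  6230 − 5541 = 689 bp
Sorted largest to smallest: 3582, 1959, 689 bp.

3582, 1959, 689 bp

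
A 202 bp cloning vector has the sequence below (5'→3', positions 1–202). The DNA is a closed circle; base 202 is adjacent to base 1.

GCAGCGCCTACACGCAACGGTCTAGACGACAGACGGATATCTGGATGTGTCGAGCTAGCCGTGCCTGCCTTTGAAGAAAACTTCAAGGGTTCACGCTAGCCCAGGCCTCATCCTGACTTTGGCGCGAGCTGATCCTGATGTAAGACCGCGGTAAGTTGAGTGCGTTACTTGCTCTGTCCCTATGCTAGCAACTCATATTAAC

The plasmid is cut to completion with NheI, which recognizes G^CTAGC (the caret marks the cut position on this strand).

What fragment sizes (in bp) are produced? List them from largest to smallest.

NheI sites (GCTAGC) start at positions 54, 95, 184.
NheI cuts after the first base of each site, so after positions 54, 95, 184.
Circular molecule, 3 cuts → 3 fragments:
  55–95 → 41 bp
  96–184 → 89 bp
  185–202 then 1–54 → 18 + 54 = 72 bp
Sorted largest to smallest: 89, 72, 41 bp.

89, 72, 41 bp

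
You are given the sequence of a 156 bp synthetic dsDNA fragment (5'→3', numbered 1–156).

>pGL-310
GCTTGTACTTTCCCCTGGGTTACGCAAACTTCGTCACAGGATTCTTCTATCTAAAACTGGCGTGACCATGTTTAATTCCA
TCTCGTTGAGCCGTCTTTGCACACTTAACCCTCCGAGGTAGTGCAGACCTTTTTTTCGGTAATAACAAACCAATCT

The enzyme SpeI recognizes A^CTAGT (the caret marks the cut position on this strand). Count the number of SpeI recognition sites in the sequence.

0

No occurrence of ACTAGT is present in the sequence.
SpeI does not cut: 0 sites.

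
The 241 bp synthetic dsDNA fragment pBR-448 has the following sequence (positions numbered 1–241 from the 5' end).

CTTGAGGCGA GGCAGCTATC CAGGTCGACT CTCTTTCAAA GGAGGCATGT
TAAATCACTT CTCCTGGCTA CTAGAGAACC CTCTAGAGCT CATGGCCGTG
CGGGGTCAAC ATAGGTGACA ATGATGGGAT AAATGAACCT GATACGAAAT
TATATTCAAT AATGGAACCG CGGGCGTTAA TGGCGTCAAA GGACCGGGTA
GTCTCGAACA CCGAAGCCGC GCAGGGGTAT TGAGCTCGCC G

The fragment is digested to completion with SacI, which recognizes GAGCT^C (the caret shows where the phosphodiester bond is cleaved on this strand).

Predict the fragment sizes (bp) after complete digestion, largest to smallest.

SacI sites (GAGCTC) start at positions 86, 232.
SacI cuts after base 5 of each site (before the last base), so after positions 90, 236.
Linear molecule, 2 cuts → 3 fragments:
  1–90 → 90 bp
  91–236 → 146 bp
  237–241 → 5 bp
Sorted largest to smallest: 146, 90, 5 bp.

146, 90, 5 bp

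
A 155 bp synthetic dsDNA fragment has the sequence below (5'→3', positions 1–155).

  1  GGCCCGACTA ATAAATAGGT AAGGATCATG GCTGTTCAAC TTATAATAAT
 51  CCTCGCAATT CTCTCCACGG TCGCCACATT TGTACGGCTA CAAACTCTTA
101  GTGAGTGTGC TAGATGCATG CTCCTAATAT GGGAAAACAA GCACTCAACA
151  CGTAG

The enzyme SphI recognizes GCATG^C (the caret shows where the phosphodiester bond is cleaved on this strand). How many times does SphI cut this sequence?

1

GCATGC occurs starting at position 116.
SphI cuts at 1 site.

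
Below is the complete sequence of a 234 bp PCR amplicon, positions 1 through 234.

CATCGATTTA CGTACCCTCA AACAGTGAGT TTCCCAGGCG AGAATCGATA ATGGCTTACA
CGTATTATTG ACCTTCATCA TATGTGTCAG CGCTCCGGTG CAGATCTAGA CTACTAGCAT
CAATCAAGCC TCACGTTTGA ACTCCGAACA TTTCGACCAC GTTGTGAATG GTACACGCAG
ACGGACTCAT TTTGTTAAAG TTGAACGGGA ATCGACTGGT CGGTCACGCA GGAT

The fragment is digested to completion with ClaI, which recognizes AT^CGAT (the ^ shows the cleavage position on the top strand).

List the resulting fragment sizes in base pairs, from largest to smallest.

ClaI sites (ATCGAT) start at positions 2, 44.
ClaI cuts after base 2 of each site, so after positions 3, 45.
Linear molecule, 2 cuts → 3 fragments:
  1–3 → 3 bp
  4–45 → 42 bp
  46–234 → 189 bp
Sorted largest to smallest: 189, 42, 3 bp.

189, 42, 3 bp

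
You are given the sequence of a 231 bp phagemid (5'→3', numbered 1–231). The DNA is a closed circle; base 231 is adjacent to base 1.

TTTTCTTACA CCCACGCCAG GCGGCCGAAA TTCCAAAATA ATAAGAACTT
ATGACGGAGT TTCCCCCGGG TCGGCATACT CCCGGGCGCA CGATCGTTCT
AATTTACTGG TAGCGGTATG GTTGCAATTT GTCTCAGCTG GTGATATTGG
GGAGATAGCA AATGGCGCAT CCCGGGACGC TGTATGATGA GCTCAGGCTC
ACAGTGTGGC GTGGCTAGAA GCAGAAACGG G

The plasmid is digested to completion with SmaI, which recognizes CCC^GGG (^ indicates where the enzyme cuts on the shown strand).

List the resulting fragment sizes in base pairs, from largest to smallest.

SmaI sites (CCCGGG) start at positions 65, 81, 171.
SmaI cuts after base 3 of each site, so after positions 67, 83, 173.
Circular molecule, 3 cuts → 3 fragments:
  68–83 → 16 bp
  84–173 → 90 bp
  174–231 then 1–67 → 58 + 67 = 125 bp
Sorted largest to smallest: 125, 90, 16 bp.

125, 90, 16 bp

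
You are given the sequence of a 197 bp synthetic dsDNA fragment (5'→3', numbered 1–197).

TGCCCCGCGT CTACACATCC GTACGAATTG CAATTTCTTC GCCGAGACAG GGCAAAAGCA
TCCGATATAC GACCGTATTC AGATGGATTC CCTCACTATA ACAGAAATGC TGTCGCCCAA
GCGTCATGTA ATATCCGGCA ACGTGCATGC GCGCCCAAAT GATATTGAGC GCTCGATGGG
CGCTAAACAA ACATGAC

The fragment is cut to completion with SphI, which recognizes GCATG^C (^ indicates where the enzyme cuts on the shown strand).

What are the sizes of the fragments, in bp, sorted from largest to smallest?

149, 48 bp

The SphI site (GCATGC) starts at position 145.
SphI cuts after base 5 of each site (before the last base), so after position 149.
Linear molecule, 1 cut → 2 fragments:
  1–149 → 149 bp
  150–197 → 48 bp
Sorted largest to smallest: 149, 48 bp.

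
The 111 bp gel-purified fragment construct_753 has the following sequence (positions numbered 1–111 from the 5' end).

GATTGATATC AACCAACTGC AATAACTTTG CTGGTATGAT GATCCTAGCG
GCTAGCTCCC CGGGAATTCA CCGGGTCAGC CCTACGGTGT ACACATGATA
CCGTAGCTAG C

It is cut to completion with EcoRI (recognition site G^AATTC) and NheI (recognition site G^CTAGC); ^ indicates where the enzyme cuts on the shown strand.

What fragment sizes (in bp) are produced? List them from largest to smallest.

51, 42, 13, 5 bp

The EcoRI site (GAATTC) starts at position 64.
EcoRI cuts after the first base of each site, so after position 64.
NheI sites (GCTAGC) start at positions 51, 106.
NheI cuts after the first base of each site, so after positions 51, 106.
Combined cut positions: 51, 64, 106.
Linear molecule, 3 cuts → 4 fragments:
  1–51 → 51 bp
  52–64 → 13 bp
  65–106 → 42 bp
  107–111 → 5 bp
Sorted largest to smallest: 51, 42, 13, 5 bp.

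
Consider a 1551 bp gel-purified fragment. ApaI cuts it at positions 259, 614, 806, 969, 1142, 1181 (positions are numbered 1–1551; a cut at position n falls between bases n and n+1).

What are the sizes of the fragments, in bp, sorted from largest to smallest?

370, 355, 259, 192, 173, 163, 39 bp

Linear molecule, 6 cuts → 7 fragments:
  259 − 0 = 259 bp
  614 − 259 = 355 bp
  806 − 614 = 192 bp
  969 − 806 = 163 bp
  1142 − 969 = 173 bp
  1181 − 1142 = 39 bp
  1551 − 1181 = 370 bp
Sorted largest to smallest: 370, 355, 259, 192, 173, 163, 39 bp.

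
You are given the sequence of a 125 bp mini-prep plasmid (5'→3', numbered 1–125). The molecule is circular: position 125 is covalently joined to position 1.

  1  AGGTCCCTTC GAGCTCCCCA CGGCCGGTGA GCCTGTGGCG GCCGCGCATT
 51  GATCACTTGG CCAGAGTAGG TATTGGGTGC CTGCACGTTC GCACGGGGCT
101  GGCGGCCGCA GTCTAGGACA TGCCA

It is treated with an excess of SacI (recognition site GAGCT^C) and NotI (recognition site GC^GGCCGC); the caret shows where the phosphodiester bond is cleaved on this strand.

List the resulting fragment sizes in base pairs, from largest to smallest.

The SacI site (GAGCTC) starts at position 11.
SacI cuts after base 5 of each site (before the last base), so after position 15.
NotI sites (GCGGCCGC) start at positions 38, 102.
NotI cuts after base 2 of each site, so after positions 39, 103.
Combined cut positions: 15, 39, 103.
Circular molecule, 3 cuts → 3 fragments:
  16–39 → 24 bp
  40–103 → 64 bp
  104–125 then 1–15 → 22 + 15 = 37 bp
Sorted largest to smallest: 64, 37, 24 bp.

64, 37, 24 bp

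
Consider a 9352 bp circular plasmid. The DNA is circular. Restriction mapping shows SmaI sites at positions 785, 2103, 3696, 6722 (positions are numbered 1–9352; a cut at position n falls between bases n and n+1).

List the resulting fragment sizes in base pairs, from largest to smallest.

3415, 3026, 1593, 1318 bp

Circular molecule, 4 cuts → 4 fragments:
  2103 − 785 = 1318 bp
  3696 − 2103 = 1593 bp
  6722 − 3696 = 3026 bp
  wrap: 9352 − 6722 + 785 = 3415 bp
Sorted largest to smallest: 3415, 3026, 1593, 1318 bp.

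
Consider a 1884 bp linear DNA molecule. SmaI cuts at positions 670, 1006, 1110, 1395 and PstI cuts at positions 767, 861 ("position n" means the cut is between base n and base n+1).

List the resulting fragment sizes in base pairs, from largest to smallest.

Combined cut positions (sorted): 670, 767, 861, 1006, 1110, 1395.
Linear molecule, 6 cuts → 7 fragments:
  670 − 0 = 670 bp
  767 − 670 = 97 bp
  861 − 767 = 94 bp
  1006 − 861 = 145 bp
  1110 − 1006 = 104 bp
  1395 − 1110 = 285 bp
  1884 − 1395 = 489 bp
Sorted largest to smallest: 670, 489, 285, 145, 104, 97, 94 bp.

670, 489, 285, 145, 104, 97, 94 bp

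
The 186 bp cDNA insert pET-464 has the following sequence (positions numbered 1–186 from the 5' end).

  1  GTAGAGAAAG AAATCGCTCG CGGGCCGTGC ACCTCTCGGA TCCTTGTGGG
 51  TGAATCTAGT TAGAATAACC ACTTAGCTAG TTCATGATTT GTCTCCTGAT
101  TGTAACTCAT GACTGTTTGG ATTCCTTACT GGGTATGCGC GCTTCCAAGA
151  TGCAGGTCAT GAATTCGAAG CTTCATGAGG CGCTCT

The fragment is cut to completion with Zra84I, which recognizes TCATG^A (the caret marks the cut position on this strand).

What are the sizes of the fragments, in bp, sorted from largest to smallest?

Zra84I sites (TCATGA) start at positions 82, 107, 157, 173.
Zra84I cuts after base 5 of each site (before the last base), so after positions 86, 111, 161, 177.
Linear molecule, 4 cuts → 5 fragments:
  1–86 → 86 bp
  87–111 → 25 bp
  112–161 → 50 bp
  162–177 → 16 bp
  178–186 → 9 bp
Sorted largest to smallest: 86, 50, 25, 16, 9 bp.

86, 50, 25, 16, 9 bp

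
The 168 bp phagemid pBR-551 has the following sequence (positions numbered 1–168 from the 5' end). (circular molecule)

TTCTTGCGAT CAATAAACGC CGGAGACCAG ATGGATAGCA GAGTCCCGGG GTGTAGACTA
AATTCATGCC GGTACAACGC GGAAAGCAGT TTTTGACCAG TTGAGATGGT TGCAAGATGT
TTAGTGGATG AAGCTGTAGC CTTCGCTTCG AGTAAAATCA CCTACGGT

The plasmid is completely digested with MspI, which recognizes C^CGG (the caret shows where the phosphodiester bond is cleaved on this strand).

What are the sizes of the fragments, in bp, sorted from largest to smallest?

119, 26, 23 bp

MspI sites (CCGG) start at positions 20, 46, 69.
MspI cuts after the first base of each site, so after positions 20, 46, 69.
Circular molecule, 3 cuts → 3 fragments:
  21–46 → 26 bp
  47–69 → 23 bp
  70–168 then 1–20 → 99 + 20 = 119 bp
Sorted largest to smallest: 119, 26, 23 bp.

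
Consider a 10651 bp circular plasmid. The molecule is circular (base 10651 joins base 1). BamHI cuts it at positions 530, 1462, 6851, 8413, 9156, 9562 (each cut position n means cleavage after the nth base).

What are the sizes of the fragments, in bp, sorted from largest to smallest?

Circular molecule, 6 cuts → 6 fragments:
  1462 − 530 = 932 bp
  6851 − 1462 = 5389 bp
  8413 − 6851 = 1562 bp
  9156 − 8413 = 743 bp
  9562 − 9156 = 406 bp
  wrap: 10651 − 9562 + 530 = 1619 bp
Sorted largest to smallest: 5389, 1619, 1562, 932, 743, 406 bp.

5389, 1619, 1562, 932, 743, 406 bp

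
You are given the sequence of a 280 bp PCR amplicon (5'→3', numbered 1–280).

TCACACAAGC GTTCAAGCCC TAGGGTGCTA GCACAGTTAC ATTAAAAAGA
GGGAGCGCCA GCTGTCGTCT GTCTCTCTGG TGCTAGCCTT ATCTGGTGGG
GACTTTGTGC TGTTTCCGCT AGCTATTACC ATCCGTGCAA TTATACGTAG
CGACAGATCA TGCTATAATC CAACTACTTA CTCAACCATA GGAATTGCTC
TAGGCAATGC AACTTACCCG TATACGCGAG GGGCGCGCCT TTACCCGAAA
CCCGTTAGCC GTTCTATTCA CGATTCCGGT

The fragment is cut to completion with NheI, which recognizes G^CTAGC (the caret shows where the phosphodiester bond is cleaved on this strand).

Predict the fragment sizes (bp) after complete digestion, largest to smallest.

NheI sites (GCTAGC) start at positions 27, 82, 118.
NheI cuts after the first base of each site, so after positions 27, 82, 118.
Linear molecule, 3 cuts → 4 fragments:
  1–27 → 27 bp
  28–82 → 55 bp
  83–118 → 36 bp
  119–280 → 162 bp
Sorted largest to smallest: 162, 55, 36, 27 bp.

162, 55, 36, 27 bp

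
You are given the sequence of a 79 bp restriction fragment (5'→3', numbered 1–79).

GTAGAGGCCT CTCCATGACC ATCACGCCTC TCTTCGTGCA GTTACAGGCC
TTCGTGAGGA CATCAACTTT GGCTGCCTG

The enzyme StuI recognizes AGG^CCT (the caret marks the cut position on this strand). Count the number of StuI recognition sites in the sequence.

2

AGGCCT occurs starting at positions 5, 46.
StuI cuts at 2 sites.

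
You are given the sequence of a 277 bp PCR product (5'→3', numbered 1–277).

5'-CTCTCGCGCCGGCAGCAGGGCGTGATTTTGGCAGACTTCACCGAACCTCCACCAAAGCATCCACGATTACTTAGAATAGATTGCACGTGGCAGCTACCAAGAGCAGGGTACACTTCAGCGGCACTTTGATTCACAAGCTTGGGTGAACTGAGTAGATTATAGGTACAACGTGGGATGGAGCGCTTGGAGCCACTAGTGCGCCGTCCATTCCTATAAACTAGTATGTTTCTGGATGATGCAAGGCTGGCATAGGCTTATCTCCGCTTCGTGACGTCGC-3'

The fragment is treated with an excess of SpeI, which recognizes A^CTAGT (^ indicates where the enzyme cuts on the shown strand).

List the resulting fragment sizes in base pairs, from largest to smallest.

SpeI sites (ACTAGT) start at positions 192, 217.
SpeI cuts after the first base of each site, so after positions 192, 217.
Linear molecule, 2 cuts → 3 fragments:
  1–192 → 192 bp
  193–217 → 25 bp
  218–277 → 60 bp
Sorted largest to smallest: 192, 60, 25 bp.

192, 60, 25 bp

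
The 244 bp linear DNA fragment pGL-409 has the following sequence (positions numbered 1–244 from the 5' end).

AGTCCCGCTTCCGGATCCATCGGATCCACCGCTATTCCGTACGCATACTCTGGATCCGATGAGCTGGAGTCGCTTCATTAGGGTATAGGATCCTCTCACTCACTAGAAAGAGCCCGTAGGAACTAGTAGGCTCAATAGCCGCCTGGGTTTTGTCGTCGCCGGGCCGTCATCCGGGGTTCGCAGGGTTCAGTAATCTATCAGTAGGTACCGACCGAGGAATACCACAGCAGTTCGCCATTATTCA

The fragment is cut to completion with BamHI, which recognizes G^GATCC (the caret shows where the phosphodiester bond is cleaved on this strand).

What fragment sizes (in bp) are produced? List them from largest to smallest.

BamHI sites (GGATCC) start at positions 13, 22, 52, 88.
BamHI cuts after the first base of each site, so after positions 13, 22, 52, 88.
Linear molecule, 4 cuts → 5 fragments:
  1–13 → 13 bp
  14–22 → 9 bp
  23–52 → 30 bp
  53–88 → 36 bp
  89–244 → 156 bp
Sorted largest to smallest: 156, 36, 30, 13, 9 bp.

156, 36, 30, 13, 9 bp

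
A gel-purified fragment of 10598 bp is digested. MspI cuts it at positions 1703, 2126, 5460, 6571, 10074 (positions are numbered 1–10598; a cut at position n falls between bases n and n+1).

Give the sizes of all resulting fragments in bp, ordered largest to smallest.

3503, 3334, 1703, 1111, 524, 423 bp

Linear molecule, 5 cuts → 6 fragments:
  1703 − 0 = 1703 bp
  2126 − 1703 = 423 bp
  5460 − 2126 = 3334 bp
  6571 − 5460 = 1111 bp
  10074 − 6571 = 3503 bp
  10598 − 10074 = 524 bp
Sorted largest to smallest: 3503, 3334, 1703, 1111, 524, 423 bp.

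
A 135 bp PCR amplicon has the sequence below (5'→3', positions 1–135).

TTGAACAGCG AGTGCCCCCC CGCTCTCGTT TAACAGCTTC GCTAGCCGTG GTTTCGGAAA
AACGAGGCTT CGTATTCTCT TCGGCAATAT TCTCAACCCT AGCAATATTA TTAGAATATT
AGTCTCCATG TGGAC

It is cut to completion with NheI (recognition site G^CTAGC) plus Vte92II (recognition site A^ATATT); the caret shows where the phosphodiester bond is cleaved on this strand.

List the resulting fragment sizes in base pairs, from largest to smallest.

45, 41, 20, 18, 11 bp

The NheI site (GCTAGC) starts at position 41.
NheI cuts after the first base of each site, so after position 41.
Vte92II sites (AATATT) start at positions 86, 104, 115.
Vte92II cuts after the first base of each site, so after positions 86, 104, 115.
Combined cut positions: 41, 86, 104, 115.
Linear molecule, 4 cuts → 5 fragments:
  1–41 → 41 bp
  42–86 → 45 bp
  87–104 → 18 bp
  105–115 → 11 bp
  116–135 → 20 bp
Sorted largest to smallest: 45, 41, 20, 18, 11 bp.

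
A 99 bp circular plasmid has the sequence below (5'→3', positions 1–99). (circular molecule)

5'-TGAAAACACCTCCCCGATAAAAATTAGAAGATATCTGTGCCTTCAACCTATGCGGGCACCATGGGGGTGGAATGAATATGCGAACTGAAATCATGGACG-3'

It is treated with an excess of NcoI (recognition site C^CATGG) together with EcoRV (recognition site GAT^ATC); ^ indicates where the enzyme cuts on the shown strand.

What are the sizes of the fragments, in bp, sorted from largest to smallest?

The NcoI site (CCATGG) starts at position 59.
NcoI cuts after the first base of each site, so after position 59.
The EcoRV site (GATATC) starts at position 30.
EcoRV cuts after base 3 of each site, so after position 32.
Combined cut positions: 32, 59.
Circular molecule, 2 cuts → 2 fragments:
  33–59 → 27 bp
  60–99 then 1–32 → 40 + 32 = 72 bp
Sorted largest to smallest: 72, 27 bp.

72, 27 bp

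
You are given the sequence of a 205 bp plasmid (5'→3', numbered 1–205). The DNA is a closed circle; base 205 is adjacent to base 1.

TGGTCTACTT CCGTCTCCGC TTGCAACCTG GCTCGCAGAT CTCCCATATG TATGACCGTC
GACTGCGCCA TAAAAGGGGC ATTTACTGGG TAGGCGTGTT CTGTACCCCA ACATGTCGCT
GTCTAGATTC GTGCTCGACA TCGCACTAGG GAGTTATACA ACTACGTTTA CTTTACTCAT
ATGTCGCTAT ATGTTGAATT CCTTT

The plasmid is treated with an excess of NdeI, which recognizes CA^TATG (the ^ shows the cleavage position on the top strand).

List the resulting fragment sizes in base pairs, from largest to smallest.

NdeI sites (CATATG) start at positions 45, 178.
NdeI cuts after base 2 of each site, so after positions 46, 179.
Circular molecule, 2 cuts → 2 fragments:
  47–179 → 133 bp
  180–205 then 1–46 → 26 + 46 = 72 bp
Sorted largest to smallest: 133, 72 bp.

133, 72 bp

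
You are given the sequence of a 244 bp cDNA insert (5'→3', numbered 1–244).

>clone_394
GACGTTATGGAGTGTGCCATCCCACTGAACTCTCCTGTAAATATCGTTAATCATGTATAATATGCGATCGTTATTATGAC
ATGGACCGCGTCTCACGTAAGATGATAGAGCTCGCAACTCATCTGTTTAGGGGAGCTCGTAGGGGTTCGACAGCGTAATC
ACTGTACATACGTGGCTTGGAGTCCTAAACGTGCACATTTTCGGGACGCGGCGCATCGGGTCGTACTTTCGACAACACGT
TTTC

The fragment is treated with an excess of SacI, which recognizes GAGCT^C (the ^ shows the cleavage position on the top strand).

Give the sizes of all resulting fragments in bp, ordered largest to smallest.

SacI sites (GAGCTC) start at positions 108, 133.
SacI cuts after base 5 of each site (before the last base), so after positions 112, 137.
Linear molecule, 2 cuts → 3 fragments:
  1–112 → 112 bp
  113–137 → 25 bp
  138–244 → 107 bp
Sorted largest to smallest: 112, 107, 25 bp.

112, 107, 25 bp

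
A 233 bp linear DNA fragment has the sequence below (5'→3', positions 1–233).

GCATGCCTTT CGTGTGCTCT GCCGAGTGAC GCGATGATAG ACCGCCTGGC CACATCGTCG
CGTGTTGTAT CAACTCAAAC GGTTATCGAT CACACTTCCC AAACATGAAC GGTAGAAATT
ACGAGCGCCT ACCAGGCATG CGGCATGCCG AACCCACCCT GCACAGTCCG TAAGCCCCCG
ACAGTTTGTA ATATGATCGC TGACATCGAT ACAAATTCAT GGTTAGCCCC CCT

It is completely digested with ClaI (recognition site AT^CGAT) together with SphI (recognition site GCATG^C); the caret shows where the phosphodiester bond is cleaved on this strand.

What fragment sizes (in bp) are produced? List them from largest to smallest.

81, 59, 54, 27, 7, 5 bp

ClaI sites (ATCGAT) start at positions 85, 205.
ClaI cuts after base 2 of each site, so after positions 86, 206.
SphI sites (GCATGC) start at positions 1, 136, 143.
SphI cuts after base 5 of each site (before the last base), so after positions 5, 140, 147.
Combined cut positions: 5, 86, 140, 147, 206.
Linear molecule, 5 cuts → 6 fragments:
  1–5 → 5 bp
  6–86 → 81 bp
  87–140 → 54 bp
  141–147 → 7 bp
  148–206 → 59 bp
  207–233 → 27 bp
Sorted largest to smallest: 81, 59, 54, 27, 7, 5 bp.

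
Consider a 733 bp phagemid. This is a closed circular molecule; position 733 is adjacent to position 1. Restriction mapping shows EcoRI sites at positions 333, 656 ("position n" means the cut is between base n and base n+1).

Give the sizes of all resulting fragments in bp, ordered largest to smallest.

410, 323 bp

Circular molecule, 2 cuts → 2 fragments:
  656 − 333 = 323 bp
  wrap: 733 − 656 + 333 = 410 bp
Sorted largest to smallest: 410, 323 bp.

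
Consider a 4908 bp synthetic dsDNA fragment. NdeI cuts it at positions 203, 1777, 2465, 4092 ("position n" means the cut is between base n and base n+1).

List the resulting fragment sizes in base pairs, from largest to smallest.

1627, 1574, 816, 688, 203 bp

Linear molecule, 4 cuts → 5 fragments:
  203 − 0 = 203 bp
  1777 − 203 = 1574 bp
  2465 − 1777 = 688 bp
  4092 − 2465 = 1627 bp
  4908 − 4092 = 816 bp
Sorted largest to smallest: 1627, 1574, 816, 688, 203 bp.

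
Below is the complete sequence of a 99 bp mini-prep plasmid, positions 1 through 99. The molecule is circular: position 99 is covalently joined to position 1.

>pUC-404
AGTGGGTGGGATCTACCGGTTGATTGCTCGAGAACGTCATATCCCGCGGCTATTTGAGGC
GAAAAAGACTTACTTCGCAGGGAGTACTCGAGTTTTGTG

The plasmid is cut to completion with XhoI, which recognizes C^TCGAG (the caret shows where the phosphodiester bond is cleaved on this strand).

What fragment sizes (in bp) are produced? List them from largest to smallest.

XhoI sites (CTCGAG) start at positions 27, 87.
XhoI cuts after the first base of each site, so after positions 27, 87.
Circular molecule, 2 cuts → 2 fragments:
  28–87 → 60 bp
  88–99 then 1–27 → 12 + 27 = 39 bp
Sorted largest to smallest: 60, 39 bp.

60, 39 bp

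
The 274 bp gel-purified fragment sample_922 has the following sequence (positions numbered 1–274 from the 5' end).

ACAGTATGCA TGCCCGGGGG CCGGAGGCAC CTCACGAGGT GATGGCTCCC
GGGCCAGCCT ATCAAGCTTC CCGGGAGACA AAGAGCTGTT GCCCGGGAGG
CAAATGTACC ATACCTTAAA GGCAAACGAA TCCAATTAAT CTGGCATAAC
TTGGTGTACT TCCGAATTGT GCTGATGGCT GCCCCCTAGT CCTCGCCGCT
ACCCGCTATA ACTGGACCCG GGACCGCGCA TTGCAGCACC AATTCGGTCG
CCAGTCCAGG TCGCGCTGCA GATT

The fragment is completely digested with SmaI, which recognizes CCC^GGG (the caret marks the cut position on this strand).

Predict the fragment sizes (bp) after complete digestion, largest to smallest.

SmaI sites (CCCGGG) start at positions 13, 48, 70, 92, 217.
SmaI cuts after base 3 of each site, so after positions 15, 50, 72, 94, 219.
Linear molecule, 5 cuts → 6 fragments:
  1–15 → 15 bp
  16–50 → 35 bp
  51–72 → 22 bp
  73–94 → 22 bp
  95–219 → 125 bp
  220–274 → 55 bp
Sorted largest to smallest: 125, 55, 35, 22, 22, 15 bp.

125, 55, 35, 22, 22, 15 bp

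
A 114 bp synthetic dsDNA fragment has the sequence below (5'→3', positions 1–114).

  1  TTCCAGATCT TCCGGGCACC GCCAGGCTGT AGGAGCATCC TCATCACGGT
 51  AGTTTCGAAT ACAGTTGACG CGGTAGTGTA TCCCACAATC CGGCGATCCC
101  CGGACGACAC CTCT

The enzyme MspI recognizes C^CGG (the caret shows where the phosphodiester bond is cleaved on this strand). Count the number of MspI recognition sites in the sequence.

3

CCGG occurs starting at positions 12, 90, 100.
MspI cuts at 3 sites.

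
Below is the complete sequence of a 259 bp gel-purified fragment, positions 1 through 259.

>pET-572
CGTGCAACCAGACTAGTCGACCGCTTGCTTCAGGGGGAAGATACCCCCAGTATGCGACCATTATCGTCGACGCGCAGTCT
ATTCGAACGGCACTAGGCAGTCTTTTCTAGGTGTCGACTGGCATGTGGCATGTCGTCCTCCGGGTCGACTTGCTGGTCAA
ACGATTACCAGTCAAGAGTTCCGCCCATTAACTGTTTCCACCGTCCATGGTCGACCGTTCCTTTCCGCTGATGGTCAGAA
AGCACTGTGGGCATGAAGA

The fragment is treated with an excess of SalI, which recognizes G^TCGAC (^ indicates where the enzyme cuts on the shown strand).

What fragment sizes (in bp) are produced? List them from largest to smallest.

SalI sites (GTCGAC) start at positions 16, 66, 113, 144, 210.
SalI cuts after the first base of each site, so after positions 16, 66, 113, 144, 210.
Linear molecule, 5 cuts → 6 fragments:
  1–16 → 16 bp
  17–66 → 50 bp
  67–113 → 47 bp
  114–144 → 31 bp
  145–210 → 66 bp
  211–259 → 49 bp
Sorted largest to smallest: 66, 50, 49, 47, 31, 16 bp.

66, 50, 49, 47, 31, 16 bp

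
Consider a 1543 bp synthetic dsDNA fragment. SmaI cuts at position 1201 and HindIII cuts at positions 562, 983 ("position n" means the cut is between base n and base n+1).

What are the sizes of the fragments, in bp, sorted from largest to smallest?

562, 421, 342, 218 bp

Combined cut positions (sorted): 562, 983, 1201.
Linear molecule, 3 cuts → 4 fragments:
  562 − 0 = 562 bp
  983 − 562 = 421 bp
  1201 − 983 = 218 bp
  1543 − 1201 = 342 bp
Sorted largest to smallest: 562, 421, 342, 218 bp.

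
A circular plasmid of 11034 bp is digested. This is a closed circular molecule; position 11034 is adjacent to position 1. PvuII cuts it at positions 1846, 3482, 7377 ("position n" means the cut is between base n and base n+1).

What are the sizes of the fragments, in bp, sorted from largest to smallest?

Circular molecule, 3 cuts → 3 fragments:
  3482 − 1846 = 1636 bp
  7377 − 3482 = 3895 bp
  wrap: 11034 − 7377 + 1846 = 5503 bp
Sorted largest to smallest: 5503, 3895, 1636 bp.

5503, 3895, 1636 bp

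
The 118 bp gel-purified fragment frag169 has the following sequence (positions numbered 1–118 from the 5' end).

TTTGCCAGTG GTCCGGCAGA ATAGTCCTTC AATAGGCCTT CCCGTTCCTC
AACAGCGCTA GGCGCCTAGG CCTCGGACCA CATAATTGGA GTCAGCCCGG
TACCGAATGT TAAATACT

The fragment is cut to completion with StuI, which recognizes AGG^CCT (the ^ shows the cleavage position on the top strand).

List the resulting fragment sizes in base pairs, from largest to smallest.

48, 36, 34 bp

StuI sites (AGGCCT) start at positions 34, 68.
StuI cuts after base 3 of each site, so after positions 36, 70.
Linear molecule, 2 cuts → 3 fragments:
  1–36 → 36 bp
  37–70 → 34 bp
  71–118 → 48 bp
Sorted largest to smallest: 48, 36, 34 bp.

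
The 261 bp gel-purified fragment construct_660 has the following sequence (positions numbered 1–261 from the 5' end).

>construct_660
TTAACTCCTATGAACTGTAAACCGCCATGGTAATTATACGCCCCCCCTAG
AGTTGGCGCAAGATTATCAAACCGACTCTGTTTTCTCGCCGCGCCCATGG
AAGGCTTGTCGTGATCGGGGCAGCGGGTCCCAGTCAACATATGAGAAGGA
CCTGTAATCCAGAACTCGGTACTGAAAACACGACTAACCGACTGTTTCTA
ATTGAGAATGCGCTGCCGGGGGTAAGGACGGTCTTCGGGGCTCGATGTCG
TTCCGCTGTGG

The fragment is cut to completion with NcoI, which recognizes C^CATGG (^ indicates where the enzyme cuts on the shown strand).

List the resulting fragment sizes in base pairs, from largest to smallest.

NcoI sites (CCATGG) start at positions 25, 95.
NcoI cuts after the first base of each site, so after positions 25, 95.
Linear molecule, 2 cuts → 3 fragments:
  1–25 → 25 bp
  26–95 → 70 bp
  96–261 → 166 bp
Sorted largest to smallest: 166, 70, 25 bp.

166, 70, 25 bp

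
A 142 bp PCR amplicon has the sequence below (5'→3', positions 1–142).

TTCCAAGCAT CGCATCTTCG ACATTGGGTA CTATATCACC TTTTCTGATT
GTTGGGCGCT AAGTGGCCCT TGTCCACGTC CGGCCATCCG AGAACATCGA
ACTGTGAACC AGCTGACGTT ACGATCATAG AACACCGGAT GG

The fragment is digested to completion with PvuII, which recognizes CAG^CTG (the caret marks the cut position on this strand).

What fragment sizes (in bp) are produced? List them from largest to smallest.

The PvuII site (CAGCTG) starts at position 110.
PvuII cuts after base 3 of each site, so after position 112.
Linear molecule, 1 cut → 2 fragments:
  1–112 → 112 bp
  113–142 → 30 bp
Sorted largest to smallest: 112, 30 bp.

112, 30 bp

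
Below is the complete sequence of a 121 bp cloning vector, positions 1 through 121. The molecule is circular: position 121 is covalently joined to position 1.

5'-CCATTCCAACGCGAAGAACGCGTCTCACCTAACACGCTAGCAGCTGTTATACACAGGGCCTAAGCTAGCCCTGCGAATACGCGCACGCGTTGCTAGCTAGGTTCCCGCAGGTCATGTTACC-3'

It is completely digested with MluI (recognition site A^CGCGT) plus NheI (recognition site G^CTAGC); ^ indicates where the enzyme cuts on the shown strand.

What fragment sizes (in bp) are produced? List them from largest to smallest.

47, 28, 21, 18, 7 bp

MluI sites (ACGCGT) start at positions 18, 85.
MluI cuts after the first base of each site, so after positions 18, 85.
NheI sites (GCTAGC) start at positions 36, 64, 92.
NheI cuts after the first base of each site, so after positions 36, 64, 92.
Combined cut positions: 18, 36, 64, 85, 92.
Circular molecule, 5 cuts → 5 fragments:
  19–36 → 18 bp
  37–64 → 28 bp
  65–85 → 21 bp
  86–92 → 7 bp
  93–121 then 1–18 → 29 + 18 = 47 bp
Sorted largest to smallest: 47, 28, 21, 18, 7 bp.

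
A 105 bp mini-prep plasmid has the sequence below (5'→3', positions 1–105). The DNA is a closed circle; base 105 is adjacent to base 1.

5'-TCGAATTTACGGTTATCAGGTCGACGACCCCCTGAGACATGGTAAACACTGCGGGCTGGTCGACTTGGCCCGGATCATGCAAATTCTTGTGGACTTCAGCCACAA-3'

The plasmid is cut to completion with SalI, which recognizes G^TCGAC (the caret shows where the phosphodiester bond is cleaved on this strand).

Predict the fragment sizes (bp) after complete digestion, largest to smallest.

66, 39 bp

SalI sites (GTCGAC) start at positions 20, 59.
SalI cuts after the first base of each site, so after positions 20, 59.
Circular molecule, 2 cuts → 2 fragments:
  21–59 → 39 bp
  60–105 then 1–20 → 46 + 20 = 66 bp
Sorted largest to smallest: 66, 39 bp.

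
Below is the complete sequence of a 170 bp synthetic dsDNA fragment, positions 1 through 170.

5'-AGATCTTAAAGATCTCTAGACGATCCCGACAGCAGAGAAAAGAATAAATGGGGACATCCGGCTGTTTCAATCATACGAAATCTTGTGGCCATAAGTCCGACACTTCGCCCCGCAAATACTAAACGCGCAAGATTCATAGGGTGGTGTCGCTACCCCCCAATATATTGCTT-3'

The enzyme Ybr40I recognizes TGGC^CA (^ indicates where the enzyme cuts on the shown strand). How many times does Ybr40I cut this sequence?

1

TGGCCA occurs starting at position 86.
Ybr40I cuts at 1 site.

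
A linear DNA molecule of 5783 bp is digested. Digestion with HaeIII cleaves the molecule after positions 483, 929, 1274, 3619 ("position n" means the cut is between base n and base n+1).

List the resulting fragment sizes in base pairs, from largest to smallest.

2345, 2164, 483, 446, 345 bp

Linear molecule, 4 cuts → 5 fragments:
  483 − 0 = 483 bp
  929 − 483 = 446 bp
  1274 − 929 = 345 bp
  3619 − 1274 = 2345 bp
  5783 − 3619 = 2164 bp
Sorted largest to smallest: 2345, 2164, 483, 446, 345 bp.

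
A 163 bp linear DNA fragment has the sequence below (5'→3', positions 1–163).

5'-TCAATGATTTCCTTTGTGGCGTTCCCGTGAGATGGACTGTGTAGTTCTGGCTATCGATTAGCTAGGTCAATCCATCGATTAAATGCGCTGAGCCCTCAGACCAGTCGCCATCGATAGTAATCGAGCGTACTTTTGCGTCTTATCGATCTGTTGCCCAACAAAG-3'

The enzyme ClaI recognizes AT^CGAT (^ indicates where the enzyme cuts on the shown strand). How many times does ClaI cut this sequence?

ATCGAT occurs starting at positions 53, 74, 110, 142.
ClaI cuts at 4 sites.

4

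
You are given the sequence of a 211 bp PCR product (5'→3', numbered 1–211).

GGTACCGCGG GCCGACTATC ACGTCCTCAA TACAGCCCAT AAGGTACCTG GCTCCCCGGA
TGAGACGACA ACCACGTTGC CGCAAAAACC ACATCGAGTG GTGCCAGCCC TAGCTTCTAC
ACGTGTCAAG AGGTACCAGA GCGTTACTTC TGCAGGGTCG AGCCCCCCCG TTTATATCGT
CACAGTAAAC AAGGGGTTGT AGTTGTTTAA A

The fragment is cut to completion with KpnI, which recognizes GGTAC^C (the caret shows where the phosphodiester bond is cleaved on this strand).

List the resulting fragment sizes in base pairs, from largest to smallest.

89, 75, 42, 5 bp

KpnI sites (GGTACC) start at positions 1, 43, 132.
KpnI cuts after base 5 of each site (before the last base), so after positions 5, 47, 136.
Linear molecule, 3 cuts → 4 fragments:
  1–5 → 5 bp
  6–47 → 42 bp
  48–136 → 89 bp
  137–211 → 75 bp
Sorted largest to smallest: 89, 75, 42, 5 bp.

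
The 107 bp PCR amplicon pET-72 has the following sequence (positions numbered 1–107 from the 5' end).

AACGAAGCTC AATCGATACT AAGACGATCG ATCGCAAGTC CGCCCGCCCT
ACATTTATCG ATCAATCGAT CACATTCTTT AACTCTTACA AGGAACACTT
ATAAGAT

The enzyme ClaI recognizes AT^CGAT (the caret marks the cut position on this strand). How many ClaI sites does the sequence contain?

4

ATCGAT occurs starting at positions 12, 27, 57, 65.
ClaI cuts at 4 sites.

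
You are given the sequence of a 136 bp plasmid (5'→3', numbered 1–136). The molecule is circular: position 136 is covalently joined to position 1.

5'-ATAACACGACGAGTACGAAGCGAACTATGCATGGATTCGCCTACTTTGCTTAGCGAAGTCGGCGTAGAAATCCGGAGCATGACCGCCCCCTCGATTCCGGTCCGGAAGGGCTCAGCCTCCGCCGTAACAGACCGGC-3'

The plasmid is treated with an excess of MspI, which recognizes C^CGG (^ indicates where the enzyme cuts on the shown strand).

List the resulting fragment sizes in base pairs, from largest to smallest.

MspI sites (CCGG) start at positions 72, 97, 102, 132.
MspI cuts after the first base of each site, so after positions 72, 97, 102, 132.
Circular molecule, 4 cuts → 4 fragments:
  73–97 → 25 bp
  98–102 → 5 bp
  103–132 → 30 bp
  133–136 then 1–72 → 4 + 72 = 76 bp
Sorted largest to smallest: 76, 30, 25, 5 bp.

76, 30, 25, 5 bp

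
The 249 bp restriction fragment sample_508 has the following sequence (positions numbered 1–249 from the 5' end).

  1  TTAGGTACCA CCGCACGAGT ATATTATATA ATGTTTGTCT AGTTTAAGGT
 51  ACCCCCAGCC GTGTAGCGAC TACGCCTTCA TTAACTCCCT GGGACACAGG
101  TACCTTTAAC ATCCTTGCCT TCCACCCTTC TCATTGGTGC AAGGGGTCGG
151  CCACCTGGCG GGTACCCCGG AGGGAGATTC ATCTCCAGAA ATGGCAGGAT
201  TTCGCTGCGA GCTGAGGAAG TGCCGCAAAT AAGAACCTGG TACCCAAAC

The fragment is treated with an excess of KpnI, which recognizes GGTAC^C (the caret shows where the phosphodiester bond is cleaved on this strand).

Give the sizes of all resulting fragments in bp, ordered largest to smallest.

KpnI sites (GGTACC) start at positions 4, 48, 99, 161, 239.
KpnI cuts after base 5 of each site (before the last base), so after positions 8, 52, 103, 165, 243.
Linear molecule, 5 cuts → 6 fragments:
  1–8 → 8 bp
  9–52 → 44 bp
  53–103 → 51 bp
  104–165 → 62 bp
  166–243 → 78 bp
  244–249 → 6 bp
Sorted largest to smallest: 78, 62, 51, 44, 8, 6 bp.

78, 62, 51, 44, 8, 6 bp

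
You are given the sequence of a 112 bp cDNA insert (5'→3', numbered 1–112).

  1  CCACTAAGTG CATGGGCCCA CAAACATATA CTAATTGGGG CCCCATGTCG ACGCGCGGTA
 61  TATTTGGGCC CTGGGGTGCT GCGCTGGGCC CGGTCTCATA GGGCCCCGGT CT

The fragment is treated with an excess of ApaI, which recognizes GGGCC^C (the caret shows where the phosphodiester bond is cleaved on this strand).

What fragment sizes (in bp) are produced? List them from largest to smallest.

ApaI sites (GGGCCC) start at positions 14, 38, 66, 86, 101.
ApaI cuts after base 5 of each site (before the last base), so after positions 18, 42, 70, 90, 105.
Linear molecule, 5 cuts → 6 fragments:
  1–18 → 18 bp
  19–42 → 24 bp
  43–70 → 28 bp
  71–90 → 20 bp
  91–105 → 15 bp
  106–112 → 7 bp
Sorted largest to smallest: 28, 24, 20, 18, 15, 7 bp.

28, 24, 20, 18, 15, 7 bp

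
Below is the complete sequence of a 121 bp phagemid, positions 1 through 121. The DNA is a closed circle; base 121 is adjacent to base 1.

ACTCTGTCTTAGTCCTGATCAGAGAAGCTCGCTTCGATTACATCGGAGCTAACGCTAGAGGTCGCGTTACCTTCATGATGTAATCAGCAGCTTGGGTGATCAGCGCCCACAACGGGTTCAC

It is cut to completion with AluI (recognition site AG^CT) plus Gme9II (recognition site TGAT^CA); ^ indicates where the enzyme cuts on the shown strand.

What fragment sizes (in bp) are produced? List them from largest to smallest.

42, 40, 21, 10, 8 bp

AluI sites (AGCT) start at positions 26, 47, 89.
AluI cuts after base 2 of each site, so after positions 27, 48, 90.
Gme9II sites (TGATCA) start at positions 16, 97.
Gme9II cuts after base 4 of each site, so after positions 19, 100.
Combined cut positions: 19, 27, 48, 90, 100.
Circular molecule, 5 cuts → 5 fragments:
  20–27 → 8 bp
  28–48 → 21 bp
  49–90 → 42 bp
  91–100 → 10 bp
  101–121 then 1–19 → 21 + 19 = 40 bp
Sorted largest to smallest: 42, 40, 21, 10, 8 bp.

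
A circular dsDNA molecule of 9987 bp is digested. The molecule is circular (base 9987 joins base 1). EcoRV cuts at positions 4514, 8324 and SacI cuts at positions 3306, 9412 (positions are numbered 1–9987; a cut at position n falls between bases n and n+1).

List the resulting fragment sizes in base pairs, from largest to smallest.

3881, 3810, 1208, 1088 bp

Combined cut positions (sorted): 3306, 4514, 8324, 9412.
Circular molecule, 4 cuts → 4 fragments:
  4514 − 3306 = 1208 bp
  8324 − 4514 = 3810 bp
  9412 − 8324 = 1088 bp
  wrap: 9987 − 9412 + 3306 = 3881 bp
Sorted largest to smallest: 3881, 3810, 1208, 1088 bp.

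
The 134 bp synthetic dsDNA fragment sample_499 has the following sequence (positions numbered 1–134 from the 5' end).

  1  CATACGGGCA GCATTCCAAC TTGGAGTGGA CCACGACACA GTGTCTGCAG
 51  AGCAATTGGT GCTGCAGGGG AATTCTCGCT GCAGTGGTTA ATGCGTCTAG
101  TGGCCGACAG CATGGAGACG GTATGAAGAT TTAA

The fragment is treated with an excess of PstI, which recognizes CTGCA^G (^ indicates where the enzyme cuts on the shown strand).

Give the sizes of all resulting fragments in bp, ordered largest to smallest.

PstI sites (CTGCAG) start at positions 45, 62, 79.
PstI cuts after base 5 of each site (before the last base), so after positions 49, 66, 83.
Linear molecule, 3 cuts → 4 fragments:
  1–49 → 49 bp
  50–66 → 17 bp
  67–83 → 17 bp
  84–134 → 51 bp
Sorted largest to smallest: 51, 49, 17, 17 bp.

51, 49, 17, 17 bp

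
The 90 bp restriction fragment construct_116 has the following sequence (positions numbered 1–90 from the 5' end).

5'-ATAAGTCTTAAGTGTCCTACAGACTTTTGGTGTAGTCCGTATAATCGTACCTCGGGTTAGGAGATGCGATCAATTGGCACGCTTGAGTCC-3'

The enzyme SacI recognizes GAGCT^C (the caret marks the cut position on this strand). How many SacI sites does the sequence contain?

0

No occurrence of GAGCTC is present in the sequence.
SacI does not cut: 0 sites.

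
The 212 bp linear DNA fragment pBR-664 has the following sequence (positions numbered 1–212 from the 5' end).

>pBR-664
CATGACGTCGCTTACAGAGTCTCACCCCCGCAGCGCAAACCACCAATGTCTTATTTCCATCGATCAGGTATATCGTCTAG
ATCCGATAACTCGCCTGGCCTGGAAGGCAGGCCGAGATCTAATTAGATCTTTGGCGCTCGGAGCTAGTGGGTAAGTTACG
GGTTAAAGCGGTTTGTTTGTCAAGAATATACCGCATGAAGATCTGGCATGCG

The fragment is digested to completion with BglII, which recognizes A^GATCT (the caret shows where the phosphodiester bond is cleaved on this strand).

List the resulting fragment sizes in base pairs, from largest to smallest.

BglII sites (AGATCT) start at positions 115, 125, 199.
BglII cuts after the first base of each site, so after positions 115, 125, 199.
Linear molecule, 3 cuts → 4 fragments:
  1–115 → 115 bp
  116–125 → 10 bp
  126–199 → 74 bp
  200–212 → 13 bp
Sorted largest to smallest: 115, 74, 13, 10 bp.

115, 74, 13, 10 bp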